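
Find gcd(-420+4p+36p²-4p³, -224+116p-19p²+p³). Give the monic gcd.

-7+p

Euclidean algorithm in ℚ[p]:
  -4p³+36p²+4p-420 = (-4)(p³-19p²+116p-224) + (-40p²+468p-1316)
  p³-19p²+116p-224 = (-(1/40)p+73/400)(-40p²+468p-1316) + (-(231/100)p+1617/100)
  -40p²+468p-1316 = ((4000/231)p-18800/231)(-(231/100)p+1617/100) + (0)
Last nonzero remainder: -(231/100)p+1617/100. Dividing through by -231/100 gives the monic gcd p-7.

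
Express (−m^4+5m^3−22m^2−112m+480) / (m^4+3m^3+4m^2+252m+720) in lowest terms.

(−m^2−m+12)/(m^2+9m+18)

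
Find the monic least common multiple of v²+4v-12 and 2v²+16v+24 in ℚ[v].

v³+6v²-4v-24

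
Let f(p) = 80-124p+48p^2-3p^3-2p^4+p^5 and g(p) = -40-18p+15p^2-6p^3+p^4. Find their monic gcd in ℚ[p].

10-3p+p^2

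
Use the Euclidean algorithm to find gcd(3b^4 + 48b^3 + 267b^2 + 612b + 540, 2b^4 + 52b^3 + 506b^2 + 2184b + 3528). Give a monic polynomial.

b^2 + 12b + 36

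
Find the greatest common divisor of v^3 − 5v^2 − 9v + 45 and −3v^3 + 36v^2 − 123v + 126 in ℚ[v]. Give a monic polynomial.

Euclidean algorithm in ℚ[v]:
  v^3 − 5v^2 − 9v + 45 = (−1/3)(−3v^3 + 36v^2 − 123v + 126) + (7v^2 − 50v + 87)
  −3v^3 + 36v^2 − 123v + 126 = (−(3/7)v + 102/49)(7v^2 − 50v + 87) + ((900/49)v − 2700/49)
  7v^2 − 50v + 87 = ((343/900)v − 1421/900)((900/49)v − 2700/49) + (0)
Last nonzero remainder: (900/49)v − 2700/49. Dividing through by 900/49 gives the monic gcd v − 3.

v − 3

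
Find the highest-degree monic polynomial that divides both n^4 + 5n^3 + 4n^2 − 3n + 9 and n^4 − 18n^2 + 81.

Euclidean algorithm in ℚ[n]:
  n^4 + 5n^3 + 4n^2 − 3n + 9 = (n^4 − 18n^2 + 81) + (5n^3 + 22n^2 − 3n − 72)
  n^4 − 18n^2 + 81 = ((1/5)n − 22/25)(5n^3 + 22n^2 − 3n − 72) + ((49/25)n^2 + (294/25)n + 441/25)
  5n^3 + 22n^2 − 3n − 72 = ((125/49)n − 200/49)((49/25)n^2 + (294/25)n + 441/25) + (0)
Last nonzero remainder: (49/25)n^2 + (294/25)n + 441/25. Dividing through by 49/25 gives the monic gcd n^2 + 6n + 9.

n^2 + 6n + 9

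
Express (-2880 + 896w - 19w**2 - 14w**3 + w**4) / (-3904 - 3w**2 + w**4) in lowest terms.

(45 - 14w + w**2)/(61 + w**2)

Euclidean algorithm in ℚ[w]:
  w**4 - 14w**3 - 19w**2 + 896w - 2880 = (w**4 - 3w**2 - 3904) + (-14w**3 - 16w**2 + 896w + 1024)
  w**4 - 3w**2 - 3904 = (-(1/14)w + 4/49)(-14w**3 - 16w**2 + 896w + 1024) + ((3053/49)w**2 - 195392/49)
  -14w**3 - 16w**2 + 896w + 1024 = (-(686/3053)w - 784/3053)((3053/49)w**2 - 195392/49) + (0)
Last nonzero remainder: (3053/49)w**2 - 195392/49. Dividing through by 3053/49 gives the monic gcd w**2 - 64.
Cancel w**2 - 64 from numerator and denominator to get the reduced form.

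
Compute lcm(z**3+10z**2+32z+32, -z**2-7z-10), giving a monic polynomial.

Apply the Euclidean algorithm:
  z**3+10z**2+32z+32 = (-z-3)(-z**2-7z-10) + (z+2)
  -z**2-7z-10 = (-z-5)(z+2) + (0)
The last nonzero remainder z+2 is already monic.
Then lcm(f, g) = f·g / gcd(f, g); expanding and making the result monic gives the answer.

z**4+15z**3+82z**2+192z+160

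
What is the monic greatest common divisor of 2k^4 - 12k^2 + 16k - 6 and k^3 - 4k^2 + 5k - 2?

k^2 - 2k + 1

Euclidean algorithm in ℚ[k]:
  2k^4 - 12k^2 + 16k - 6 = (2k + 8)(k^3 - 4k^2 + 5k - 2) + (10k^2 - 20k + 10)
  k^3 - 4k^2 + 5k - 2 = ((1/10)k - 1/5)(10k^2 - 20k + 10) + (0)
Last nonzero remainder: 10k^2 - 20k + 10. Dividing through by 10 gives the monic gcd k^2 - 2k + 1.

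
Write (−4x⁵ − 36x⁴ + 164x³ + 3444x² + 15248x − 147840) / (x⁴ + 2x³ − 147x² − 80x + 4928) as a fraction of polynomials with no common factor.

(−4x³ − 24x² − 116x + 1680)/(x² − x − 56)

Euclidean algorithm in ℚ[x]:
  −4x⁵ − 36x⁴ + 164x³ + 3444x² + 15248x − 147840 = (−4x − 28)(x⁴ + 2x³ − 147x² − 80x + 4928) + (−368x³ − 992x² + 32720x − 9856)
  x⁴ + 2x³ − 147x² − 80x + 4928 = (−(1/368)x + 1/529)(−368x³ − 992x² + 32720x − 9856) + (−(29736/529)x² − (89208/529)x + 2616768/529)
  −368x³ − 992x² + 32720x − 9856 = ((24334/3717)x − 1058/531)(−(29736/529)x² − (89208/529)x + 2616768/529) + (0)
Last nonzero remainder: −(29736/529)x² − (89208/529)x + 2616768/529. Dividing through by −29736/529 gives the monic gcd x² + 3x − 88.
Cancel x² + 3x − 88 from numerator and denominator to get the reduced form.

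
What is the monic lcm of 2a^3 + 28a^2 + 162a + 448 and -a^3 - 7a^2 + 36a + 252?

By polynomial division,
  2a^3 + 28a^2 + 162a + 448 = (-2)(-a^3 - 7a^2 + 36a + 252) + (14a^2 + 234a + 952)
  -a^3 - 7a^2 + 36a + 252 = (-(1/14)a + 34/49)(14a^2 + 234a + 952) + (-(2860/49)a - 2860/7)
  14a^2 + 234a + 952 = (-(343/1430)a - 1666/715)(-(2860/49)a - 2860/7) + (0)
Last nonzero remainder: -(2860/49)a - 2860/7. Dividing through by -2860/49 gives the monic gcd a + 7.
Then lcm(f, g) = f·g / gcd(f, g); expanding and making the result monic gives the answer.

a^5 + 14a^4 + 45a^3 - 280a^2 - 2916a - 8064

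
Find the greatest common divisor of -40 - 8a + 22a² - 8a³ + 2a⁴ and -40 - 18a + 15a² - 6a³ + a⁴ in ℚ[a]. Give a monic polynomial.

10 + 7a - 2a² + a³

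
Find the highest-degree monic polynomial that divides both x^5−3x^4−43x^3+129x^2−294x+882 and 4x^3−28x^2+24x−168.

x^3−7x^2+6x−42

Repeated division with remainder:
  x^5−3x^4−43x^3+129x^2−294x+882 = ((1/4)x^2+x−21/4)(4x^3−28x^2+24x−168) + (0)
Last nonzero remainder: 4x^3−28x^2+24x−168. Dividing through by 4 gives the monic gcd x^3−7x^2+6x−42.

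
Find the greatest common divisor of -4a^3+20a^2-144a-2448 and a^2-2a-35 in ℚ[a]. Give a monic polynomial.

1

By polynomial division,
  -4a^3+20a^2-144a-2448 = (-4a+12)(a^2-2a-35) + (-260a-2028)
  a^2-2a-35 = (-(1/260)a+49/1300)(-260a-2028) + (1036/25)
  -260a-2028 = (-(1625/259)a-12675/259)(1036/25) + (0)
The last nonzero remainder is the constant 1036/25, so the polynomials are coprime and gcd = 1.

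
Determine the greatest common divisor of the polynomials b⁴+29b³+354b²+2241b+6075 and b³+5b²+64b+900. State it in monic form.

Apply the Euclidean algorithm:
  b⁴+29b³+354b²+2241b+6075 = (b+24)(b³+5b²+64b+900) + (170b²-195b-15525)
  b³+5b²+64b+900 = ((1/170)b+209/5780)(170b²-195b-15525) + ((187705/1156)b+1689345/1156)
  170b²-195b-15525 = ((39304/37541)b-398820/37541)((187705/1156)b+1689345/1156) + (0)
Last nonzero remainder: (187705/1156)b+1689345/1156. Dividing through by 187705/1156 gives the monic gcd b+9.

b+9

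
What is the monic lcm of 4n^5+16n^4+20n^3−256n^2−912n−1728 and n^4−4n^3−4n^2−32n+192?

Euclidean algorithm in ℚ[n]:
  4n^5+16n^4+20n^3−256n^2−912n−1728 = (4n+32)(n^4−4n^3−4n^2−32n+192) + (164n^3−656n−7872)
  n^4−4n^3−4n^2−32n+192 = ((1/164)n−1/41)(164n^3−656n−7872) + (0)
Last nonzero remainder: 164n^3−656n−7872. Dividing through by 164 gives the monic gcd n^3−4n−48.
Then lcm(f, g) = f·g / gcd(f, g); expanding and making the result monic gives the answer.

n^6−11n^4−84n^3+28n^2+480n+1728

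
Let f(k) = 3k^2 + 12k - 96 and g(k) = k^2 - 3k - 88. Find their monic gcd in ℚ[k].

k + 8

By polynomial division,
  3k^2 + 12k - 96 = (3)(k^2 - 3k - 88) + (21k + 168)
  k^2 - 3k - 88 = ((1/21)k - 11/21)(21k + 168) + (0)
Last nonzero remainder: 21k + 168. Dividing through by 21 gives the monic gcd k + 8.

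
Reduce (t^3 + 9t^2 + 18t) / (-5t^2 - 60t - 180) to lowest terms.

Euclidean algorithm in ℚ[t]:
  t^3 + 9t^2 + 18t = (-(1/5)t + 3/5)(-5t^2 - 60t - 180) + (18t + 108)
  -5t^2 - 60t - 180 = (-(5/18)t - 5/3)(18t + 108) + (0)
Last nonzero remainder: 18t + 108. Dividing through by 18 gives the monic gcd t + 6.
Cancel t + 6 from numerator and denominator to get the reduced form.

(-t^2 - 3t)/(5t + 30)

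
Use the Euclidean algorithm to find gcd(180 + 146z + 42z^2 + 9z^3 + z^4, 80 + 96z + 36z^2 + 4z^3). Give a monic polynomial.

10 + 7z + z^2

By polynomial division,
  z^4 + 9z^3 + 42z^2 + 146z + 180 = ((1/4)z)(4z^3 + 36z^2 + 96z + 80) + (18z^2 + 126z + 180)
  4z^3 + 36z^2 + 96z + 80 = ((2/9)z + 4/9)(18z^2 + 126z + 180) + (0)
Last nonzero remainder: 18z^2 + 126z + 180. Dividing through by 18 gives the monic gcd z^2 + 7z + 10.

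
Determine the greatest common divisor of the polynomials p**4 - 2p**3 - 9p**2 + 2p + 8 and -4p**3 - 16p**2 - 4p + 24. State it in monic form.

p**2 + p - 2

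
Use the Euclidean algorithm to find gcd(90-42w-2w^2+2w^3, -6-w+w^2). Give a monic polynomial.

-3+w

Repeated division with remainder:
  2w^3-2w^2-42w+90 = (2w)(w^2-w-6) + (-30w+90)
  w^2-w-6 = (-(1/30)w-1/15)(-30w+90) + (0)
Last nonzero remainder: -30w+90. Dividing through by -30 gives the monic gcd w-3.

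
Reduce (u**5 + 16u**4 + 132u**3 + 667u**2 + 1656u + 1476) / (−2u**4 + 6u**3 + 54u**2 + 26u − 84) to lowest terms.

(−u**3 − 11u**2 − 71u − 246)/(2u**2 − 16u + 14)

Repeated division with remainder:
  u**5 + 16u**4 + 132u**3 + 667u**2 + 1656u + 1476 = (−(1/2)u − 19/2)(−2u**4 + 6u**3 + 54u**2 + 26u − 84) + (216u**3 + 1193u**2 + 1861u + 678)
  −2u**4 + 6u**3 + 54u**2 + 26u − 84 = (−(1/108)u + 1841/23328)(216u**3 + 1193u**2 + 1861u + 678) + (−(534625/23328)u**2 − (2673125/23328)u − 534625/3888)
  216u**3 + 1193u**2 + 1861u + 678 = (−(5038848/534625)u − 2636064/534625)(−(534625/23328)u**2 − (2673125/23328)u − 534625/3888) + (0)
Last nonzero remainder: −(534625/23328)u**2 − (2673125/23328)u − 534625/3888. Dividing through by −534625/23328 gives the monic gcd u**2 + 5u + 6.
Cancel u**2 + 5u + 6 from numerator and denominator to get the reduced form.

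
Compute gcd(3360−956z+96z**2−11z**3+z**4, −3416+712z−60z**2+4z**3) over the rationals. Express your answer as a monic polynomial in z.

Repeated division with remainder:
  z**4−11z**3+96z**2−956z+3360 = ((1/4)z+1)(4z**3−60z**2+712z−3416) + (−22z**2−814z+6776)
  4z**3−60z**2+712z−3416 = (−(2/11)z+104/11)(−22z**2−814z+6776) + (9640z−67480)
  −22z**2−814z+6776 = (−(11/4820)z−121/1205)(9640z−67480) + (0)
Last nonzero remainder: 9640z−67480. Dividing through by 9640 gives the monic gcd z−7.

−7+z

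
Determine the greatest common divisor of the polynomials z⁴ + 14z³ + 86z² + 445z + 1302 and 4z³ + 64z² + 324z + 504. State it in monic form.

z² + 13z + 42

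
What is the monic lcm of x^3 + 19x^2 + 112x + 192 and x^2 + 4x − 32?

Euclidean algorithm in ℚ[x]:
  x^3 + 19x^2 + 112x + 192 = (x + 15)(x^2 + 4x − 32) + (84x + 672)
  x^2 + 4x − 32 = ((1/84)x − 1/21)(84x + 672) + (0)
Last nonzero remainder: 84x + 672. Dividing through by 84 gives the monic gcd x + 8.
Then lcm(f, g) = f·g / gcd(f, g); expanding and making the result monic gives the answer.

x^4 + 15x^3 + 36x^2 − 256x − 768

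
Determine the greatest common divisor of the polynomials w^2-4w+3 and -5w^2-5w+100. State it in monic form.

Repeated division with remainder:
  w^2-4w+3 = (-1/5)(-5w^2-5w+100) + (-5w+23)
  -5w^2-5w+100 = (w+28/5)(-5w+23) + (-144/5)
  -5w+23 = ((25/144)w-115/144)(-144/5) + (0)
The last nonzero remainder is the constant -144/5, so the polynomials are coprime and gcd = 1.

1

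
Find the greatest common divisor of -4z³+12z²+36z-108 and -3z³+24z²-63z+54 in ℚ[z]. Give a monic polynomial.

z²-6z+9

Apply the Euclidean algorithm:
  -4z³+12z²+36z-108 = (4/3)(-3z³+24z²-63z+54) + (-20z²+120z-180)
  -3z³+24z²-63z+54 = ((3/20)z-3/10)(-20z²+120z-180) + (0)
Last nonzero remainder: -20z²+120z-180. Dividing through by -20 gives the monic gcd z²-6z+9.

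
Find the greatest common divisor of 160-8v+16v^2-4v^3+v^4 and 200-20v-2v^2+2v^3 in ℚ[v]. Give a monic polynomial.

20-6v+v^2

Euclidean algorithm in ℚ[v]:
  v^4-4v^3+16v^2-8v+160 = ((1/2)v-3/2)(2v^3-2v^2-20v+200) + (23v^2-138v+460)
  2v^3-2v^2-20v+200 = ((2/23)v+10/23)(23v^2-138v+460) + (0)
Last nonzero remainder: 23v^2-138v+460. Dividing through by 23 gives the monic gcd v^2-6v+20.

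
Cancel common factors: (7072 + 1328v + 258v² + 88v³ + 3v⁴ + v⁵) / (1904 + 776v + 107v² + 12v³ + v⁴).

Euclidean algorithm in ℚ[v]:
  v⁵ + 3v⁴ + 88v³ + 258v² + 1328v + 7072 = (v - 9)(v⁴ + 12v³ + 107v² + 776v + 1904) + (89v³ + 445v² + 6408v + 24208)
  v⁴ + 12v³ + 107v² + 776v + 1904 = ((1/89)v + 7/89)(89v³ + 445v² + 6408v + 24208) + (0)
Last nonzero remainder: 89v³ + 445v² + 6408v + 24208. Dividing through by 89 gives the monic gcd v³ + 5v² + 72v + 272.
Cancel v³ + 5v² + 72v + 272 from numerator and denominator to get the reduced form.

(26 - 2v + v²)/(7 + v)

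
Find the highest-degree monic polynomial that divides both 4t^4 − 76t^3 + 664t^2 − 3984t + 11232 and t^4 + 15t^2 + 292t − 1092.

t^2 − 4t + 52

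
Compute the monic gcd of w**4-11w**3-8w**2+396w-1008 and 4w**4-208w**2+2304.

w**3-4w**2-36w+144

By polynomial division,
  w**4-11w**3-8w**2+396w-1008 = (1/4)(4w**4-208w**2+2304) + (-11w**3+44w**2+396w-1584)
  4w**4-208w**2+2304 = (-(4/11)w-16/11)(-11w**3+44w**2+396w-1584) + (0)
Last nonzero remainder: -11w**3+44w**2+396w-1584. Dividing through by -11 gives the monic gcd w**3-4w**2-36w+144.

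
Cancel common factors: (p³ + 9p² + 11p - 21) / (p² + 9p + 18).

(p² + 6p - 7)/(p + 6)

Repeated division with remainder:
  p³ + 9p² + 11p - 21 = (p)(p² + 9p + 18) + (-7p - 21)
  p² + 9p + 18 = (-(1/7)p - 6/7)(-7p - 21) + (0)
Last nonzero remainder: -7p - 21. Dividing through by -7 gives the monic gcd p + 3.
Cancel p + 3 from numerator and denominator to get the reduced form.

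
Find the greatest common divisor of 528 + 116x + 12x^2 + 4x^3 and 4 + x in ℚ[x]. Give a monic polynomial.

4 + x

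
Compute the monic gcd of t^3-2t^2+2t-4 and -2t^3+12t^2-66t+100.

Euclidean algorithm in ℚ[t]:
  t^3-2t^2+2t-4 = (-1/2)(-2t^3+12t^2-66t+100) + (4t^2-31t+46)
  -2t^3+12t^2-66t+100 = (-(1/2)t-7/8)(4t^2-31t+46) + (-(561/8)t+561/4)
  4t^2-31t+46 = (-(32/561)t+184/561)(-(561/8)t+561/4) + (0)
Last nonzero remainder: -(561/8)t+561/4. Dividing through by -561/8 gives the monic gcd t-2.

t-2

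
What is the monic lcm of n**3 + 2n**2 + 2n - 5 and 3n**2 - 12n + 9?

Repeated division with remainder:
  n**3 + 2n**2 + 2n - 5 = ((1/3)n + 2)(3n**2 - 12n + 9) + (23n - 23)
  3n**2 - 12n + 9 = ((3/23)n - 9/23)(23n - 23) + (0)
Last nonzero remainder: 23n - 23. Dividing through by 23 gives the monic gcd n - 1.
Then lcm(f, g) = f·g / gcd(f, g); expanding and making the result monic gives the answer.

n**4 - n**3 - 4n**2 - 11n + 15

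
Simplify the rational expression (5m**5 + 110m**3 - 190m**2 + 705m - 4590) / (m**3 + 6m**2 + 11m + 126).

Repeated division with remainder:
  5m**5 + 110m**3 - 190m**2 + 705m - 4590 = (5m**2 - 30m + 235)(m**3 + 6m**2 + 11m + 126) + (-1900m**2 + 1900m - 34200)
  m**3 + 6m**2 + 11m + 126 = (-(1/1900)m - 7/1900)(-1900m**2 + 1900m - 34200) + (0)
Last nonzero remainder: -1900m**2 + 1900m - 34200. Dividing through by -1900 gives the monic gcd m**2 - m + 18.
Cancel m**2 - m + 18 from numerator and denominator to get the reduced form.

(5m**3 + 5m**2 + 25m - 255)/(m + 7)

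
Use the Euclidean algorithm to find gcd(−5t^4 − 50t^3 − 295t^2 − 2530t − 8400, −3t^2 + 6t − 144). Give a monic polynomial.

Repeated division with remainder:
  −5t^4 − 50t^3 − 295t^2 − 2530t − 8400 = ((5/3)t^2 + 20t + 175/3)(−3t^2 + 6t − 144) + (0)
Last nonzero remainder: −3t^2 + 6t − 144. Dividing through by −3 gives the monic gcd t^2 − 2t + 48.

t^2 − 2t + 48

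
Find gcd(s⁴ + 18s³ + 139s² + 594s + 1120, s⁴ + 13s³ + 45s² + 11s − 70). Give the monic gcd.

Apply the Euclidean algorithm:
  s⁴ + 18s³ + 139s² + 594s + 1120 = (s⁴ + 13s³ + 45s² + 11s − 70) + (5s³ + 94s² + 583s + 1190)
  s⁴ + 13s³ + 45s² + 11s − 70 = ((1/5)s − 29/25)(5s³ + 94s² + 583s + 1190) + ((936/25)s² + (11232/25)s + 6552/5)
  5s³ + 94s² + 583s + 1190 = ((125/936)s + 425/468)((936/25)s² + (11232/25)s + 6552/5) + (0)
Last nonzero remainder: (936/25)s² + (11232/25)s + 6552/5. Dividing through by 936/25 gives the monic gcd s² + 12s + 35.

s² + 12s + 35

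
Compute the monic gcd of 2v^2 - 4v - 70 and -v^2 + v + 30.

v + 5

Apply the Euclidean algorithm:
  2v^2 - 4v - 70 = (-2)(-v^2 + v + 30) + (-2v - 10)
  -v^2 + v + 30 = ((1/2)v - 3)(-2v - 10) + (0)
Last nonzero remainder: -2v - 10. Dividing through by -2 gives the monic gcd v + 5.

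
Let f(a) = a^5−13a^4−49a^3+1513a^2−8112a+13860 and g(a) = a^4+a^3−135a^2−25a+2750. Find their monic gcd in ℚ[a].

a^2+6a−55

Apply the Euclidean algorithm:
  a^5−13a^4−49a^3+1513a^2−8112a+13860 = (a−14)(a^4+a^3−135a^2−25a+2750) + (100a^3−352a^2−11212a+52360)
  a^4+a^3−135a^2−25a+2750 = ((1/100)a+113/2500)(100a^3−352a^2−11212a+52360) + (−(4356/625)a^2−(26136/625)a+47916/125)
  100a^3−352a^2−11212a+52360 = (−(15625/1089)a+148750/1089)(−(4356/625)a^2−(26136/625)a+47916/125) + (0)
Last nonzero remainder: −(4356/625)a^2−(26136/625)a+47916/125. Dividing through by −4356/625 gives the monic gcd a^2+6a−55.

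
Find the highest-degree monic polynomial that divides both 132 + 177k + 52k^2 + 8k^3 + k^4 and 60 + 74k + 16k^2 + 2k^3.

1 + k

Euclidean algorithm in ℚ[k]:
  k^4 + 8k^3 + 52k^2 + 177k + 132 = ((1/2)k)(2k^3 + 16k^2 + 74k + 60) + (15k^2 + 147k + 132)
  2k^3 + 16k^2 + 74k + 60 = ((2/15)k − 6/25)(15k^2 + 147k + 132) + ((2292/25)k + 2292/25)
  15k^2 + 147k + 132 = ((125/764)k + 275/191)((2292/25)k + 2292/25) + (0)
Last nonzero remainder: (2292/25)k + 2292/25. Dividing through by 2292/25 gives the monic gcd k + 1.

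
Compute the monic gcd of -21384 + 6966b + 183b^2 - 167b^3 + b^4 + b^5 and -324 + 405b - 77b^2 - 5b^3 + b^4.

Repeated division with remainder:
  b^5 + b^4 - 167b^3 + 183b^2 + 6966b - 21384 = (b + 6)(b^4 - 5b^3 - 77b^2 + 405b - 324) + (-60b^3 + 240b^2 + 4860b - 19440)
  b^4 - 5b^3 - 77b^2 + 405b - 324 = (-(1/60)b + 1/60)(-60b^3 + 240b^2 + 4860b - 19440) + (0)
Last nonzero remainder: -60b^3 + 240b^2 + 4860b - 19440. Dividing through by -60 gives the monic gcd b^3 - 4b^2 - 81b + 324.

324 - 81b - 4b^2 + b^3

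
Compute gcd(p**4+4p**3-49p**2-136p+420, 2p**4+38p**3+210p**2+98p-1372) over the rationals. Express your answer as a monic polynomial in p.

p**2+5p-14

Apply the Euclidean algorithm:
  p**4+4p**3-49p**2-136p+420 = (1/2)(2p**4+38p**3+210p**2+98p-1372) + (-15p**3-154p**2-185p+1106)
  2p**4+38p**3+210p**2+98p-1372 = (-(2/15)p-262/225)(-15p**3-154p**2-185p+1106) + ((1352/225)p**2+(1352/45)p-18928/225)
  -15p**3-154p**2-185p+1106 = (-(3375/1352)p-17775/1352)((1352/225)p**2+(1352/45)p-18928/225) + (0)
Last nonzero remainder: (1352/225)p**2+(1352/45)p-18928/225. Dividing through by 1352/225 gives the monic gcd p**2+5p-14.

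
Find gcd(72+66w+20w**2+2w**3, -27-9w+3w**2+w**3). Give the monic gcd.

9+6w+w**2

Apply the Euclidean algorithm:
  2w**3+20w**2+66w+72 = (2)(w**3+3w**2-9w-27) + (14w**2+84w+126)
  w**3+3w**2-9w-27 = ((1/14)w-3/14)(14w**2+84w+126) + (0)
Last nonzero remainder: 14w**2+84w+126. Dividing through by 14 gives the monic gcd w**2+6w+9.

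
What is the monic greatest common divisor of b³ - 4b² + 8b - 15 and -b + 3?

b - 3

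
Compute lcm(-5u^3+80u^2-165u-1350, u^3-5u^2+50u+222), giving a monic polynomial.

u^5-24u^4+235u^3-1178u^2+282u+19980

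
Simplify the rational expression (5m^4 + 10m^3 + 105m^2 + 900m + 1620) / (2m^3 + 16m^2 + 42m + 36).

Repeated division with remainder:
  5m^4 + 10m^3 + 105m^2 + 900m + 1620 = ((5/2)m − 15)(2m^3 + 16m^2 + 42m + 36) + (240m^2 + 1440m + 2160)
  2m^3 + 16m^2 + 42m + 36 = ((1/120)m + 1/60)(240m^2 + 1440m + 2160) + (0)
Last nonzero remainder: 240m^2 + 1440m + 2160. Dividing through by 240 gives the monic gcd m^2 + 6m + 9.
Cancel m^2 + 6m + 9 from numerator and denominator to get the reduced form.

(5m^2 − 20m + 180)/(2m + 4)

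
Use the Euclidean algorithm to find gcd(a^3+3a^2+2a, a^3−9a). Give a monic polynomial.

Euclidean algorithm in ℚ[a]:
  a^3+3a^2+2a = (a^3−9a) + (3a^2+11a)
  a^3−9a = ((1/3)a−11/9)(3a^2+11a) + ((40/9)a)
  3a^2+11a = ((27/40)a+99/40)((40/9)a) + (0)
Last nonzero remainder: (40/9)a. Dividing through by 40/9 gives the monic gcd a.

a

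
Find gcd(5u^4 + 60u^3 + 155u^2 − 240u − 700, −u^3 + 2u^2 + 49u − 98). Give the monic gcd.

Euclidean algorithm in ℚ[u]:
  5u^4 + 60u^3 + 155u^2 − 240u − 700 = (−5u − 70)(−u^3 + 2u^2 + 49u − 98) + (540u^2 + 2700u − 7560)
  −u^3 + 2u^2 + 49u − 98 = (−(1/540)u + 7/540)(540u^2 + 2700u − 7560) + (0)
Last nonzero remainder: 540u^2 + 2700u − 7560. Dividing through by 540 gives the monic gcd u^2 + 5u − 14.

u^2 + 5u − 14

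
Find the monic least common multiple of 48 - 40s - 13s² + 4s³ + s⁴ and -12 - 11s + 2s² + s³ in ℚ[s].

Repeated division with remainder:
  s⁴ + 4s³ - 13s² - 40s + 48 = (s + 2)(s³ + 2s² - 11s - 12) + (-6s² - 6s + 72)
  s³ + 2s² - 11s - 12 = (-(1/6)s - 1/6)(-6s² - 6s + 72) + (0)
Last nonzero remainder: -6s² - 6s + 72. Dividing through by -6 gives the monic gcd s² + s - 12.
Then lcm(f, g) = f·g / gcd(f, g); expanding and making the result monic gives the answer.

48 + 8s - 53s² - 9s³ + 5s⁴ + s⁵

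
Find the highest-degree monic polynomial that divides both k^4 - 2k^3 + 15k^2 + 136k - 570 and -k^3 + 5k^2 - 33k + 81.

k - 3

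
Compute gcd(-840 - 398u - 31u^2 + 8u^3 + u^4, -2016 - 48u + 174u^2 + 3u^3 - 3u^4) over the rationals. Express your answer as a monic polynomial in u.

-168 - 46u + 3u^2 + u^3

Euclidean algorithm in ℚ[u]:
  u^4 + 8u^3 - 31u^2 - 398u - 840 = (-1/3)(-3u^4 + 3u^3 + 174u^2 - 48u - 2016) + (9u^3 + 27u^2 - 414u - 1512)
  -3u^4 + 3u^3 + 174u^2 - 48u - 2016 = (-(1/3)u + 4/3)(9u^3 + 27u^2 - 414u - 1512) + (0)
Last nonzero remainder: 9u^3 + 27u^2 - 414u - 1512. Dividing through by 9 gives the monic gcd u^3 + 3u^2 - 46u - 168.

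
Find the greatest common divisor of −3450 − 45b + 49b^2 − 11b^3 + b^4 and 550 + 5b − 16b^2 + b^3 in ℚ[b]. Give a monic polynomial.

By polynomial division,
  b^4 − 11b^3 + 49b^2 − 45b − 3450 = (b + 5)(b^3 − 16b^2 + 5b + 550) + (124b^2 − 620b − 6200)
  b^3 − 16b^2 + 5b + 550 = ((1/124)b − 11/124)(124b^2 − 620b − 6200) + (0)
Last nonzero remainder: 124b^2 − 620b − 6200. Dividing through by 124 gives the monic gcd b^2 − 5b − 50.

−50 − 5b + b^2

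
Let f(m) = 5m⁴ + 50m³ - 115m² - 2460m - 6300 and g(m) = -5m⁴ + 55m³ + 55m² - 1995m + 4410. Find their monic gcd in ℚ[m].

m² - m - 42

By polynomial division,
  5m⁴ + 50m³ - 115m² - 2460m - 6300 = (-1)(-5m⁴ + 55m³ + 55m² - 1995m + 4410) + (105m³ - 60m² - 4455m - 1890)
  -5m⁴ + 55m³ + 55m² - 1995m + 4410 = (-(1/21)m + 73/147)(105m³ - 60m² - 4455m - 1890) + (-(6240/49)m² + (6240/49)m + 37440/7)
  105m³ - 60m² - 4455m - 1890 = (-(343/416)m - 147/416)(-(6240/49)m² + (6240/49)m + 37440/7) + (0)
Last nonzero remainder: -(6240/49)m² + (6240/49)m + 37440/7. Dividing through by -6240/49 gives the monic gcd m² - m - 42.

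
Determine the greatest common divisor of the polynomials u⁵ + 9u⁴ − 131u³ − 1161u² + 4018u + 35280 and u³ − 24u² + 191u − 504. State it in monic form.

Apply the Euclidean algorithm:
  u⁵ + 9u⁴ − 131u³ − 1161u² + 4018u + 35280 = (u² + 33u + 470)(u³ − 24u² + 191u − 504) + (4320u² − 69120u + 272160)
  u³ − 24u² + 191u − 504 = ((1/4320)u − 1/540)(4320u² − 69120u + 272160) + (0)
Last nonzero remainder: 4320u² − 69120u + 272160. Dividing through by 4320 gives the monic gcd u² − 16u + 63.

u² − 16u + 63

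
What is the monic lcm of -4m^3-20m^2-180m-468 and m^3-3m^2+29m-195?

Apply the Euclidean algorithm:
  -4m^3-20m^2-180m-468 = (-4)(m^3-3m^2+29m-195) + (-32m^2-64m-1248)
  m^3-3m^2+29m-195 = (-(1/32)m+5/32)(-32m^2-64m-1248) + (0)
Last nonzero remainder: -32m^2-64m-1248. Dividing through by -32 gives the monic gcd m^2+2m+39.
Then lcm(f, g) = f·g / gcd(f, g); expanding and making the result monic gives the answer.

m^4+20m^2-108m-585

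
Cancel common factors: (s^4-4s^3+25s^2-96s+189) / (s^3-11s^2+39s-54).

(s^2+s+21)/(s-6)

Euclidean algorithm in ℚ[s]:
  s^4-4s^3+25s^2-96s+189 = (s+7)(s^3-11s^2+39s-54) + (63s^2-315s+567)
  s^3-11s^2+39s-54 = ((1/63)s-2/21)(63s^2-315s+567) + (0)
Last nonzero remainder: 63s^2-315s+567. Dividing through by 63 gives the monic gcd s^2-5s+9.
Cancel s^2-5s+9 from numerator and denominator to get the reduced form.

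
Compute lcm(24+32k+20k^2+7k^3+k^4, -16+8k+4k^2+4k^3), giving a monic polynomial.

-24-8k+12k^2+13k^3+6k^4+k^5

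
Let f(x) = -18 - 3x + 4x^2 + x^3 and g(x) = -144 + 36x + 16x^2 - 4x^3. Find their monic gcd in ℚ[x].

3 + x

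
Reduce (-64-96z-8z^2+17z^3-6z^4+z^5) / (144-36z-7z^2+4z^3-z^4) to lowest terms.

(4+7z+2z^2-z^3)/(-9+z^2)

Apply the Euclidean algorithm:
  z^5-6z^4+17z^3-8z^2-96z-64 = (-z+2)(-z^4+4z^3-7z^2-36z+144) + (2z^3-30z^2+120z-352)
  -z^4+4z^3-7z^2-36z+144 = (-(1/2)z-11/2)(2z^3-30z^2+120z-352) + (-112z^2+448z-1792)
  2z^3-30z^2+120z-352 = (-(1/56)z+11/56)(-112z^2+448z-1792) + (0)
Last nonzero remainder: -112z^2+448z-1792. Dividing through by -112 gives the monic gcd z^2-4z+16.
Cancel z^2-4z+16 from numerator and denominator to get the reduced form.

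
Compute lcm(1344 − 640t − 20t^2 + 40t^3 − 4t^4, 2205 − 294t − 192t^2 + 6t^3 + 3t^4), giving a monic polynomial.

Euclidean algorithm in ℚ[t]:
  −4t^4 + 40t^3 − 20t^2 − 640t + 1344 = (−4/3)(3t^4 + 6t^3 − 192t^2 − 294t + 2205) + (48t^3 − 276t^2 − 1032t + 4284)
  3t^4 + 6t^3 − 192t^2 − 294t + 2205 = ((1/16)t + 31/64)(48t^3 − 276t^2 − 1032t + 4284) + ((99/16)t^2 − (495/8)t + 2079/16)
  48t^3 − 276t^2 − 1032t + 4284 = ((256/33)t + 1088/33)((99/16)t^2 − (495/8)t + 2079/16) + (0)
Last nonzero remainder: (99/16)t^2 − (495/8)t + 2079/16. Dividing through by 99/16 gives the monic gcd t^2 − 10t + 21.
Then lcm(f, g) = f·g / gcd(f, g); expanding and making the result monic gives the answer.

−11760 + 1568t + 1759t^2 − 130t^3 − 80t^4 + 2t^5 + t^6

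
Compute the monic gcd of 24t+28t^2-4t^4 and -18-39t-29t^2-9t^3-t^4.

2+3t+t^2

By polynomial division,
  -4t^4+28t^2+24t = (4)(-t^4-9t^3-29t^2-39t-18) + (36t^3+144t^2+180t+72)
  -t^4-9t^3-29t^2-39t-18 = (-(1/36)t-5/36)(36t^3+144t^2+180t+72) + (-4t^2-12t-8)
  36t^3+144t^2+180t+72 = (-9t-9)(-4t^2-12t-8) + (0)
Last nonzero remainder: -4t^2-12t-8. Dividing through by -4 gives the monic gcd t^2+3t+2.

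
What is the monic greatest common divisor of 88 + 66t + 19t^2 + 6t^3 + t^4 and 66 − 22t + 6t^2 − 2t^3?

11 + t^2

Repeated division with remainder:
  t^4 + 6t^3 + 19t^2 + 66t + 88 = (−(1/2)t − 9/2)(−2t^3 + 6t^2 − 22t + 66) + (35t^2 + 385)
  −2t^3 + 6t^2 − 22t + 66 = (−(2/35)t + 6/35)(35t^2 + 385) + (0)
Last nonzero remainder: 35t^2 + 385. Dividing through by 35 gives the monic gcd t^2 + 11.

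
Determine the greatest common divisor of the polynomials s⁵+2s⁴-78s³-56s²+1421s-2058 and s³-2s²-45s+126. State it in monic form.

s²+4s-21

Apply the Euclidean algorithm:
  s⁵+2s⁴-78s³-56s²+1421s-2058 = (s²+4s-25)(s³-2s²-45s+126) + (-52s²-208s+1092)
  s³-2s²-45s+126 = (-(1/52)s+3/26)(-52s²-208s+1092) + (0)
Last nonzero remainder: -52s²-208s+1092. Dividing through by -52 gives the monic gcd s²+4s-21.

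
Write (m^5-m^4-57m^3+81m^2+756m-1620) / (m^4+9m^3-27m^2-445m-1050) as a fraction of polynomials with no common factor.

(m^3-12m^2+45m-54)/(m^2-2m-35)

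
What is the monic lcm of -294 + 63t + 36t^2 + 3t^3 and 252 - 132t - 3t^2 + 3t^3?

588 - 224t - 51t^2 + 6t^3 + t^4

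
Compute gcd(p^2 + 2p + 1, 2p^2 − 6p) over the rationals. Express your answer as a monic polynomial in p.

1

Apply the Euclidean algorithm:
  p^2 + 2p + 1 = (1/2)(2p^2 − 6p) + (5p + 1)
  2p^2 − 6p = ((2/5)p − 32/25)(5p + 1) + (32/25)
  5p + 1 = ((125/32)p + 25/32)(32/25) + (0)
The last nonzero remainder is the constant 32/25, so the polynomials are coprime and gcd = 1.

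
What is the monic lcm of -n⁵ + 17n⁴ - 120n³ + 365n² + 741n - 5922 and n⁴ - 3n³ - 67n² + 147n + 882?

n⁶ - 10n⁵ + n⁴ + 475n³ - 3296n² + 735n + 41454

Euclidean algorithm in ℚ[n]:
  -n⁵ + 17n⁴ - 120n³ + 365n² + 741n - 5922 = (-n + 14)(n⁴ - 3n³ - 67n² + 147n + 882) + (-145n³ + 1450n² - 435n - 18270)
  n⁴ - 3n³ - 67n² + 147n + 882 = (-(1/145)n - 7/145)(-145n³ + 1450n² - 435n - 18270) + (0)
Last nonzero remainder: -145n³ + 1450n² - 435n - 18270. Dividing through by -145 gives the monic gcd n³ - 10n² + 3n + 126.
Then lcm(f, g) = f·g / gcd(f, g); expanding and making the result monic gives the answer.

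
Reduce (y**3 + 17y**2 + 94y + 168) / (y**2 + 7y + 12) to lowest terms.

(y**2 + 13y + 42)/(y + 3)

Apply the Euclidean algorithm:
  y**3 + 17y**2 + 94y + 168 = (y + 10)(y**2 + 7y + 12) + (12y + 48)
  y**2 + 7y + 12 = ((1/12)y + 1/4)(12y + 48) + (0)
Last nonzero remainder: 12y + 48. Dividing through by 12 gives the monic gcd y + 4.
Cancel y + 4 from numerator and denominator to get the reduced form.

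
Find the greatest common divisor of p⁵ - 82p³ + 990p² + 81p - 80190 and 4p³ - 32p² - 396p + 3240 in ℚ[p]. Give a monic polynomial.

p² + p - 90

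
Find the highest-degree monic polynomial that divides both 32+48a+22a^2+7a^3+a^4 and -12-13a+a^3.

1+a

By polynomial division,
  a^4+7a^3+22a^2+48a+32 = (a+7)(a^3-13a-12) + (35a^2+151a+116)
  a^3-13a-12 = ((1/35)a-151/1225)(35a^2+151a+116) + ((2816/1225)a+2816/1225)
  35a^2+151a+116 = ((42875/2816)a+35525/704)((2816/1225)a+2816/1225) + (0)
Last nonzero remainder: (2816/1225)a+2816/1225. Dividing through by 2816/1225 gives the monic gcd a+1.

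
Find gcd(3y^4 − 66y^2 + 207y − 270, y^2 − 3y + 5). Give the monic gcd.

y^2 − 3y + 5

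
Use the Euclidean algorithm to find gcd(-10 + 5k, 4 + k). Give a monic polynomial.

1

Repeated division with remainder:
  5k - 10 = (5)(k + 4) + (-30)
  k + 4 = (-(1/30)k - 2/15)(-30) + (0)
The last nonzero remainder is the constant -30, so the polynomials are coprime and gcd = 1.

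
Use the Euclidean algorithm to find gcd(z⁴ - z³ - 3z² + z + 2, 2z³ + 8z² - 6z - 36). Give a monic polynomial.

z - 2

Repeated division with remainder:
  z⁴ - z³ - 3z² + z + 2 = ((1/2)z - 5/2)(2z³ + 8z² - 6z - 36) + (20z² + 4z - 88)
  2z³ + 8z² - 6z - 36 = ((1/10)z + 19/50)(20z² + 4z - 88) + ((32/25)z - 64/25)
  20z² + 4z - 88 = ((125/8)z + 275/8)((32/25)z - 64/25) + (0)
Last nonzero remainder: (32/25)z - 64/25. Dividing through by 32/25 gives the monic gcd z - 2.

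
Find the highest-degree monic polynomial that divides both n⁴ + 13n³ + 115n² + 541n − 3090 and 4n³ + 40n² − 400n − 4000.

n + 10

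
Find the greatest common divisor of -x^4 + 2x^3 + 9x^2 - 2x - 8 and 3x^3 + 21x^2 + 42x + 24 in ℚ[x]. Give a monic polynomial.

By polynomial division,
  -x^4 + 2x^3 + 9x^2 - 2x - 8 = (-(1/3)x + 3)(3x^3 + 21x^2 + 42x + 24) + (-40x^2 - 120x - 80)
  3x^3 + 21x^2 + 42x + 24 = (-(3/40)x - 3/10)(-40x^2 - 120x - 80) + (0)
Last nonzero remainder: -40x^2 - 120x - 80. Dividing through by -40 gives the monic gcd x^2 + 3x + 2.

x^2 + 3x + 2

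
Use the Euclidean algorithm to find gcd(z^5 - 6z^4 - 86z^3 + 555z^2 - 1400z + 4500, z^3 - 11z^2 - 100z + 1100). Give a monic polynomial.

z^2 - 100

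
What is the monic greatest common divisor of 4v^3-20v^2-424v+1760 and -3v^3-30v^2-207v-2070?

Euclidean algorithm in ℚ[v]:
  4v^3-20v^2-424v+1760 = (-4/3)(-3v^3-30v^2-207v-2070) + (-60v^2-700v-1000)
  -3v^3-30v^2-207v-2070 = ((1/20)v-1/12)(-60v^2-700v-1000) + (-(646/3)v-6460/3)
  -60v^2-700v-1000 = ((90/323)v+150/323)(-(646/3)v-6460/3) + (0)
Last nonzero remainder: -(646/3)v-6460/3. Dividing through by -646/3 gives the monic gcd v+10.

v+10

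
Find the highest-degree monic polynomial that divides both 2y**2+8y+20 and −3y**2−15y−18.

1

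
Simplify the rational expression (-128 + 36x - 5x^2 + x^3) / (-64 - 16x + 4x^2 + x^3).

(32 - x + x^2)/(16 + 8x + x^2)

Apply the Euclidean algorithm:
  x^3 - 5x^2 + 36x - 128 = (x^3 + 4x^2 - 16x - 64) + (-9x^2 + 52x - 64)
  x^3 + 4x^2 - 16x - 64 = (-(1/9)x - 88/81)(-9x^2 + 52x - 64) + ((2704/81)x - 10816/81)
  -9x^2 + 52x - 64 = (-(729/2704)x + 81/169)((2704/81)x - 10816/81) + (0)
Last nonzero remainder: (2704/81)x - 10816/81. Dividing through by 2704/81 gives the monic gcd x - 4.
Cancel x - 4 from numerator and denominator to get the reduced form.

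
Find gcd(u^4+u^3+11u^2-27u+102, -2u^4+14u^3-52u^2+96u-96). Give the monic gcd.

u^2-3u+6

By polynomial division,
  u^4+u^3+11u^2-27u+102 = (-1/2)(-2u^4+14u^3-52u^2+96u-96) + (8u^3-15u^2+21u+54)
  -2u^4+14u^3-52u^2+96u-96 = (-(1/4)u+41/32)(8u^3-15u^2+21u+54) + (-(881/32)u^2+(2643/32)u-2643/16)
  8u^3-15u^2+21u+54 = (-(256/881)u-288/881)(-(881/32)u^2+(2643/32)u-2643/16) + (0)
Last nonzero remainder: -(881/32)u^2+(2643/32)u-2643/16. Dividing through by -881/32 gives the monic gcd u^2-3u+6.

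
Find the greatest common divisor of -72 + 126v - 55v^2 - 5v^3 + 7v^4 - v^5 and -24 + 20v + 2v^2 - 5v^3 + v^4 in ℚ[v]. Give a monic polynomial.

6 - 5v + v^2

Repeated division with remainder:
  -v^5 + 7v^4 - 5v^3 - 55v^2 + 126v - 72 = (-v + 2)(v^4 - 5v^3 + 2v^2 + 20v - 24) + (7v^3 - 39v^2 + 62v - 24)
  v^4 - 5v^3 + 2v^2 + 20v - 24 = ((1/7)v + 4/49)(7v^3 - 39v^2 + 62v - 24) + (-(180/49)v^2 + (900/49)v - 1080/49)
  7v^3 - 39v^2 + 62v - 24 = (-(343/180)v + 49/45)(-(180/49)v^2 + (900/49)v - 1080/49) + (0)
Last nonzero remainder: -(180/49)v^2 + (900/49)v - 1080/49. Dividing through by -180/49 gives the monic gcd v^2 - 5v + 6.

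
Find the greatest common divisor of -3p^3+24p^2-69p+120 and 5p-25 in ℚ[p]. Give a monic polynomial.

p-5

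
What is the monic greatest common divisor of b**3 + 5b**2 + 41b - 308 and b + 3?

1

By polynomial division,
  b**3 + 5b**2 + 41b - 308 = (b**2 + 2b + 35)(b + 3) + (-413)
  b + 3 = (-(1/413)b - 3/413)(-413) + (0)
The last nonzero remainder is the constant -413, so the polynomials are coprime and gcd = 1.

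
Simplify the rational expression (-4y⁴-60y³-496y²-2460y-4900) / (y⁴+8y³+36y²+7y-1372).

(-4y²-40y-100)/(y²+3y-28)

Apply the Euclidean algorithm:
  -4y⁴-60y³-496y²-2460y-4900 = (-4)(y⁴+8y³+36y²+7y-1372) + (-28y³-352y²-2432y-10388)
  y⁴+8y³+36y²+7y-1372 = (-(1/28)y+8/49)(-28y³-352y²-2432y-10388) + ((324/49)y²+(1620/49)y+324)
  -28y³-352y²-2432y-10388 = (-(343/81)y-2597/81)((324/49)y²+(1620/49)y+324) + (0)
Last nonzero remainder: (324/49)y²+(1620/49)y+324. Dividing through by 324/49 gives the monic gcd y²+5y+49.
Cancel y²+5y+49 from numerator and denominator to get the reduced form.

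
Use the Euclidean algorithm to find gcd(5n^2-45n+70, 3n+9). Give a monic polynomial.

1

Repeated division with remainder:
  5n^2-45n+70 = ((5/3)n-20)(3n+9) + (250)
  3n+9 = ((3/250)n+9/250)(250) + (0)
The last nonzero remainder is the constant 250, so the polynomials are coprime and gcd = 1.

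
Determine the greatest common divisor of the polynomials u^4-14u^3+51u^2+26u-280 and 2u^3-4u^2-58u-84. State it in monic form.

u^2-5u-14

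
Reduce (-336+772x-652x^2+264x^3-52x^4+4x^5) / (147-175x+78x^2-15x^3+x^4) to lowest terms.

(16-20x+4x^2)/(-7+x)

Repeated division with remainder:
  4x^5-52x^4+264x^3-652x^2+772x-336 = (4x+8)(x^4-15x^3+78x^2-175x+147) + (72x^3-576x^2+1584x-1512)
  x^4-15x^3+78x^2-175x+147 = ((1/72)x-7/72)(72x^3-576x^2+1584x-1512) + (0)
Last nonzero remainder: 72x^3-576x^2+1584x-1512. Dividing through by 72 gives the monic gcd x^3-8x^2+22x-21.
Cancel x^3-8x^2+22x-21 from numerator and denominator to get the reduced form.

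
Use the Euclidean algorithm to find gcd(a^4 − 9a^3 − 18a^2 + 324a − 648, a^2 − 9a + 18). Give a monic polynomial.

Apply the Euclidean algorithm:
  a^4 − 9a^3 − 18a^2 + 324a − 648 = (a^2 − 36)(a^2 − 9a + 18) + (0)
The last nonzero remainder a^2 − 9a + 18 is already monic.

a^2 − 9a + 18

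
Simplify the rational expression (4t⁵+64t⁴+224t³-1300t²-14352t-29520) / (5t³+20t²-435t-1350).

Repeated division with remainder:
  4t⁵+64t⁴+224t³-1300t²-14352t-29520 = ((4/5)t²+(48/5)t+76)(5t³+20t²-435t-1350) + (2436t²+31668t+73080)
  5t³+20t²-435t-1350 = ((5/2436)t-15/812)(2436t²+31668t+73080) + (0)
Last nonzero remainder: 2436t²+31668t+73080. Dividing through by 2436 gives the monic gcd t²+13t+30.
Cancel t²+13t+30 from numerator and denominator to get the reduced form.

(4t³+12t²-52t-984)/(5t-45)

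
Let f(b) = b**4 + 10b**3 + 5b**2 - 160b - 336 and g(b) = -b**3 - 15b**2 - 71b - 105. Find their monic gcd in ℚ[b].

Apply the Euclidean algorithm:
  b**4 + 10b**3 + 5b**2 - 160b - 336 = (-b + 5)(-b**3 - 15b**2 - 71b - 105) + (9b**2 + 90b + 189)
  -b**3 - 15b**2 - 71b - 105 = (-(1/9)b - 5/9)(9b**2 + 90b + 189) + (0)
Last nonzero remainder: 9b**2 + 90b + 189. Dividing through by 9 gives the monic gcd b**2 + 10b + 21.

b**2 + 10b + 21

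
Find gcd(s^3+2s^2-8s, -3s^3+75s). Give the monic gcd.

s

Euclidean algorithm in ℚ[s]:
  s^3+2s^2-8s = (-1/3)(-3s^3+75s) + (2s^2+17s)
  -3s^3+75s = (-(3/2)s+51/4)(2s^2+17s) + (-(567/4)s)
  2s^2+17s = (-(8/567)s-68/567)(-(567/4)s) + (0)
Last nonzero remainder: -(567/4)s. Dividing through by -567/4 gives the monic gcd s.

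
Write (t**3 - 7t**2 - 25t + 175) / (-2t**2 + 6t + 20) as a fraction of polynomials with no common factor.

(-t**2 + 2t + 35)/(2t + 4)

Euclidean algorithm in ℚ[t]:
  t**3 - 7t**2 - 25t + 175 = (-(1/2)t + 2)(-2t**2 + 6t + 20) + (-27t + 135)
  -2t**2 + 6t + 20 = ((2/27)t + 4/27)(-27t + 135) + (0)
Last nonzero remainder: -27t + 135. Dividing through by -27 gives the monic gcd t - 5.
Cancel t - 5 from numerator and denominator to get the reduced form.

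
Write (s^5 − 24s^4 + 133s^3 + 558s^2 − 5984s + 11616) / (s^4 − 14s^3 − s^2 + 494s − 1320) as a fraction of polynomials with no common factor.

(s^2 − 15s + 44)/(s − 5)

By polynomial division,
  s^5 − 24s^4 + 133s^3 + 558s^2 − 5984s + 11616 = (s − 10)(s^4 − 14s^3 − s^2 + 494s − 1320) + (−6s^3 + 54s^2 + 276s − 1584)
  s^4 − 14s^3 − s^2 + 494s − 1320 = (−(1/6)s + 5/6)(−6s^3 + 54s^2 + 276s − 1584) + (0)
Last nonzero remainder: −6s^3 + 54s^2 + 276s − 1584. Dividing through by −6 gives the monic gcd s^3 − 9s^2 − 46s + 264.
Cancel s^3 − 9s^2 − 46s + 264 from numerator and denominator to get the reduced form.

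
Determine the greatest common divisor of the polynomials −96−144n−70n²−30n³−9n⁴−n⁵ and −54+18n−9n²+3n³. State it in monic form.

Euclidean algorithm in ℚ[n]:
  −n⁵−9n⁴−30n³−70n²−144n−96 = (−(1/3)n²−4n−20)(3n³−9n²+18n−54) + (−196n²−1176)
  3n³−9n²+18n−54 = (−(3/196)n+9/196)(−196n²−1176) + (0)
Last nonzero remainder: −196n²−1176. Dividing through by −196 gives the monic gcd n²+6.

6+n²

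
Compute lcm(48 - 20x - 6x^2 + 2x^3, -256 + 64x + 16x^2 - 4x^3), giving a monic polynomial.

By polynomial division,
  2x^3 - 6x^2 - 20x + 48 = (-1/2)(-4x^3 + 16x^2 + 64x - 256) + (2x^2 + 12x - 80)
  -4x^3 + 16x^2 + 64x - 256 = (-2x + 20)(2x^2 + 12x - 80) + (-336x + 1344)
  2x^2 + 12x - 80 = (-(1/168)x - 5/84)(-336x + 1344) + (0)
Last nonzero remainder: -336x + 1344. Dividing through by -336 gives the monic gcd x - 4.
Then lcm(f, g) = f·g / gcd(f, g); expanding and making the result monic gives the answer.

-384 + 160x + 72x^2 - 26x^3 - 3x^4 + x^5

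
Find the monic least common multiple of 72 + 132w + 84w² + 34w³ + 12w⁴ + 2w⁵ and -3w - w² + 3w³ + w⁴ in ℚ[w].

By polynomial division,
  2w⁵ + 12w⁴ + 34w³ + 84w² + 132w + 72 = (2w + 6)(w⁴ + 3w³ - w² - 3w) + (18w³ + 96w² + 150w + 72)
  w⁴ + 3w³ - w² - 3w = ((1/18)w - 7/54)(18w³ + 96w² + 150w + 72) + ((28/9)w² + (112/9)w + 28/3)
  18w³ + 96w² + 150w + 72 = ((81/14)w + 54/7)((28/9)w² + (112/9)w + 28/3) + (0)
Last nonzero remainder: (28/9)w² + (112/9)w + 28/3. Dividing through by 28/9 gives the monic gcd w² + 4w + 3.
Then lcm(f, g) = f·g / gcd(f, g); expanding and making the result monic gives the answer.

-36w - 30w² + 24w³ + 25w⁴ + 11w⁵ + 5w⁶ + w⁷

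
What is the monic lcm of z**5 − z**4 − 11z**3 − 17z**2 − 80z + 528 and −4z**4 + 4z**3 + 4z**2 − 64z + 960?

Repeated division with remainder:
  z**5 − z**4 − 11z**3 − 17z**2 − 80z + 528 = (−(1/4)z)(−4z**4 + 4z**3 + 4z**2 − 64z + 960) + (−10z**3 − 33z**2 + 160z + 528)
  −4z**4 + 4z**3 + 4z**2 − 64z + 960 = ((2/5)z − 43/25)(−10z**3 − 33z**2 + 160z + 528) + (−(2919/25)z**2 + 46704/25)
  −10z**3 − 33z**2 + 160z + 528 = ((250/2919)z + 275/973)(−(2919/25)z**2 + 46704/25) + (0)
Last nonzero remainder: −(2919/25)z**2 + 46704/25. Dividing through by −2919/25 gives the monic gcd z**2 − 16.
Then lcm(f, g) = f·g / gcd(f, g); expanding and making the result monic gives the answer.

z**7 − 2z**6 + 5z**5 − 21z**4 − 228z**3 + 353z**2 − 1728z + 7920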